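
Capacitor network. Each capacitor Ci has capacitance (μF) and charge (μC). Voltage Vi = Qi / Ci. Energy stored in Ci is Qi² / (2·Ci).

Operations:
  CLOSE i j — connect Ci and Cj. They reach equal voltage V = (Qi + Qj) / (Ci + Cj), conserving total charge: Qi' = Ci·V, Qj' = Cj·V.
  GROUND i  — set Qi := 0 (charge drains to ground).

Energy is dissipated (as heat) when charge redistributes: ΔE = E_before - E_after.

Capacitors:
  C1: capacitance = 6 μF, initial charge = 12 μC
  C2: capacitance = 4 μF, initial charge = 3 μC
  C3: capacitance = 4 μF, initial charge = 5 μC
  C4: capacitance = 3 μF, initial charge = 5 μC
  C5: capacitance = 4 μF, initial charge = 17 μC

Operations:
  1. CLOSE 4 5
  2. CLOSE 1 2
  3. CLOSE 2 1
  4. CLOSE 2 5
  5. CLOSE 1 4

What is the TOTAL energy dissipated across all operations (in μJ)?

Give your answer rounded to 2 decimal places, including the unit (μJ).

Initial: C1(6μF, Q=12μC, V=2.00V), C2(4μF, Q=3μC, V=0.75V), C3(4μF, Q=5μC, V=1.25V), C4(3μF, Q=5μC, V=1.67V), C5(4μF, Q=17μC, V=4.25V)
Op 1: CLOSE 4-5: Q_total=22.00, C_total=7.00, V=3.14; Q4=9.43, Q5=12.57; dissipated=5.720
Op 2: CLOSE 1-2: Q_total=15.00, C_total=10.00, V=1.50; Q1=9.00, Q2=6.00; dissipated=1.875
Op 3: CLOSE 2-1: Q_total=15.00, C_total=10.00, V=1.50; Q2=6.00, Q1=9.00; dissipated=0.000
Op 4: CLOSE 2-5: Q_total=18.57, C_total=8.00, V=2.32; Q2=9.29, Q5=9.29; dissipated=2.699
Op 5: CLOSE 1-4: Q_total=18.43, C_total=9.00, V=2.05; Q1=12.29, Q4=6.14; dissipated=2.699
Total dissipated: 12.993 μJ

Answer: 12.99 μJ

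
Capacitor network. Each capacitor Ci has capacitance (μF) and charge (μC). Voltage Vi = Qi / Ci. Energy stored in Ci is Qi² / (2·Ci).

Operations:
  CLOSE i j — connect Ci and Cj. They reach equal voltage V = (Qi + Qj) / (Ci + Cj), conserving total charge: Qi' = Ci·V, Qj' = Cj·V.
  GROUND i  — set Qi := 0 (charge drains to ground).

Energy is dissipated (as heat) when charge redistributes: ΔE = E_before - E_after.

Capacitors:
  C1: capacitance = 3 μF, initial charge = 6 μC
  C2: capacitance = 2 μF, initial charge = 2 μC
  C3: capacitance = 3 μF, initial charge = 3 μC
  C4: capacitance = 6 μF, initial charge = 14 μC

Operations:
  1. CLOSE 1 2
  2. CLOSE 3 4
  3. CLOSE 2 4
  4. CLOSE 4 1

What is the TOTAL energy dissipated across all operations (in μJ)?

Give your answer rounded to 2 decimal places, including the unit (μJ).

Answer: 2.49 μJ

Derivation:
Initial: C1(3μF, Q=6μC, V=2.00V), C2(2μF, Q=2μC, V=1.00V), C3(3μF, Q=3μC, V=1.00V), C4(6μF, Q=14μC, V=2.33V)
Op 1: CLOSE 1-2: Q_total=8.00, C_total=5.00, V=1.60; Q1=4.80, Q2=3.20; dissipated=0.600
Op 2: CLOSE 3-4: Q_total=17.00, C_total=9.00, V=1.89; Q3=5.67, Q4=11.33; dissipated=1.778
Op 3: CLOSE 2-4: Q_total=14.53, C_total=8.00, V=1.82; Q2=3.63, Q4=10.90; dissipated=0.063
Op 4: CLOSE 4-1: Q_total=15.70, C_total=9.00, V=1.74; Q4=10.47, Q1=5.23; dissipated=0.047
Total dissipated: 2.487 μJ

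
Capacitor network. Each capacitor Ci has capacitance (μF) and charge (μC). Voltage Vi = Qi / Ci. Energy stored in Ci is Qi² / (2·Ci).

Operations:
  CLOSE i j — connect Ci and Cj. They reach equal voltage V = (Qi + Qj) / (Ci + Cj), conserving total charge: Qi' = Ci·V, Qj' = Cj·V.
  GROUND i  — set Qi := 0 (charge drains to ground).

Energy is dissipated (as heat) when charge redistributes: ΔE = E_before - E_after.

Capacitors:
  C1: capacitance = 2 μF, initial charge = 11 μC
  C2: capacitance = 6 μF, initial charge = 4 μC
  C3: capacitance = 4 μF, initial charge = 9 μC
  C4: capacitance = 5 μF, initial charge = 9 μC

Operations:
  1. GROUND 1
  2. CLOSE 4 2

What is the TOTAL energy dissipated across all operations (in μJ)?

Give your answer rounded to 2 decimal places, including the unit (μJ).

Answer: 32.00 μJ

Derivation:
Initial: C1(2μF, Q=11μC, V=5.50V), C2(6μF, Q=4μC, V=0.67V), C3(4μF, Q=9μC, V=2.25V), C4(5μF, Q=9μC, V=1.80V)
Op 1: GROUND 1: Q1=0; energy lost=30.250
Op 2: CLOSE 4-2: Q_total=13.00, C_total=11.00, V=1.18; Q4=5.91, Q2=7.09; dissipated=1.752
Total dissipated: 32.002 μJ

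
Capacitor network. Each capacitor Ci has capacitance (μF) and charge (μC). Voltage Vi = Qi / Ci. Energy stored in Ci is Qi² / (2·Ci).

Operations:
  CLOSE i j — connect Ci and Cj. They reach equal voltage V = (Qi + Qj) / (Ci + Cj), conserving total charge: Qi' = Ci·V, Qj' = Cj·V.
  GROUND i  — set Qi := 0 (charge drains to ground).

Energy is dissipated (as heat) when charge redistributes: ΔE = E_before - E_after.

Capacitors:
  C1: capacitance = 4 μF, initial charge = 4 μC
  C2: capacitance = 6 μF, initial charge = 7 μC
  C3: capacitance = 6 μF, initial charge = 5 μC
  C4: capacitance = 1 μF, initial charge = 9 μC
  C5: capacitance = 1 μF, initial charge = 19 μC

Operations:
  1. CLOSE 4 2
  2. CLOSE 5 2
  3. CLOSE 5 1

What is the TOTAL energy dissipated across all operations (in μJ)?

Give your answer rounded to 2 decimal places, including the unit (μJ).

Answer: 151.42 μJ

Derivation:
Initial: C1(4μF, Q=4μC, V=1.00V), C2(6μF, Q=7μC, V=1.17V), C3(6μF, Q=5μC, V=0.83V), C4(1μF, Q=9μC, V=9.00V), C5(1μF, Q=19μC, V=19.00V)
Op 1: CLOSE 4-2: Q_total=16.00, C_total=7.00, V=2.29; Q4=2.29, Q2=13.71; dissipated=26.298
Op 2: CLOSE 5-2: Q_total=32.71, C_total=7.00, V=4.67; Q5=4.67, Q2=28.04; dissipated=119.729
Op 3: CLOSE 5-1: Q_total=8.67, C_total=5.00, V=1.73; Q5=1.73, Q1=6.94; dissipated=5.398
Total dissipated: 151.424 μJ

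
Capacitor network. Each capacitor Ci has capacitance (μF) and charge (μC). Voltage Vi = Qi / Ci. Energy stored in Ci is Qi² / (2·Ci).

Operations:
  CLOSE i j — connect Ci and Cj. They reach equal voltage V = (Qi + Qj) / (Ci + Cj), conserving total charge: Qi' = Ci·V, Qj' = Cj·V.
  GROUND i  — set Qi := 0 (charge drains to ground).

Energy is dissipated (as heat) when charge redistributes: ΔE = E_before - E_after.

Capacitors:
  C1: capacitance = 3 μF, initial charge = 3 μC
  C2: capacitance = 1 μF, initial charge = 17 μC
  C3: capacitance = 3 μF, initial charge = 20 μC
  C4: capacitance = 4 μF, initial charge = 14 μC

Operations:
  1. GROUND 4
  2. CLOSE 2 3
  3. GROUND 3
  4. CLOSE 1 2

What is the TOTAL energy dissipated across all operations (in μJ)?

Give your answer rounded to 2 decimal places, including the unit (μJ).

Answer: 218.41 μJ

Derivation:
Initial: C1(3μF, Q=3μC, V=1.00V), C2(1μF, Q=17μC, V=17.00V), C3(3μF, Q=20μC, V=6.67V), C4(4μF, Q=14μC, V=3.50V)
Op 1: GROUND 4: Q4=0; energy lost=24.500
Op 2: CLOSE 2-3: Q_total=37.00, C_total=4.00, V=9.25; Q2=9.25, Q3=27.75; dissipated=40.042
Op 3: GROUND 3: Q3=0; energy lost=128.344
Op 4: CLOSE 1-2: Q_total=12.25, C_total=4.00, V=3.06; Q1=9.19, Q2=3.06; dissipated=25.523
Total dissipated: 218.409 μJ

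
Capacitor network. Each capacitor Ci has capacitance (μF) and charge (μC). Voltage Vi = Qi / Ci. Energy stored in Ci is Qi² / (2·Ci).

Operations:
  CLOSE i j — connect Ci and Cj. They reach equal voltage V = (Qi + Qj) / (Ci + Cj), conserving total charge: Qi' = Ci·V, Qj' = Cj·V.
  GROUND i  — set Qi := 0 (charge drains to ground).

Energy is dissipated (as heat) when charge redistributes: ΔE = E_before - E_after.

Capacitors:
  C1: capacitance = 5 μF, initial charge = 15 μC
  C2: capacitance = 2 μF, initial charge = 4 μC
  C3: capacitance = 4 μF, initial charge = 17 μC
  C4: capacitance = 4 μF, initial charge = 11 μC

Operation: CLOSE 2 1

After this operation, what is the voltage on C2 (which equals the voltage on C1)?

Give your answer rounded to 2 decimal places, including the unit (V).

Answer: 2.71 V

Derivation:
Initial: C1(5μF, Q=15μC, V=3.00V), C2(2μF, Q=4μC, V=2.00V), C3(4μF, Q=17μC, V=4.25V), C4(4μF, Q=11μC, V=2.75V)
Op 1: CLOSE 2-1: Q_total=19.00, C_total=7.00, V=2.71; Q2=5.43, Q1=13.57; dissipated=0.714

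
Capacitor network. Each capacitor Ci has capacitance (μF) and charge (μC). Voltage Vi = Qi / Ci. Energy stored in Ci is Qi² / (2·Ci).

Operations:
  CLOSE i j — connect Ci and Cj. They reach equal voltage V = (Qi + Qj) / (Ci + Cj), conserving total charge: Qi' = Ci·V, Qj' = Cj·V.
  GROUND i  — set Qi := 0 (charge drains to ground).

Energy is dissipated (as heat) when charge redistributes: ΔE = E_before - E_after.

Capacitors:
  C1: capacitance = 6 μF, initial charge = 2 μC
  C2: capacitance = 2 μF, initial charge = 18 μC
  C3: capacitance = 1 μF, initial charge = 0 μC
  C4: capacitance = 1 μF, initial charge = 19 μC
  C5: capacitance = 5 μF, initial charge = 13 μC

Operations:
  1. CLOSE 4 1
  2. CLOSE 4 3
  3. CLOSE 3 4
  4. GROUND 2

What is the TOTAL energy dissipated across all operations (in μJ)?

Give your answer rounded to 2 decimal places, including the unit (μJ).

Initial: C1(6μF, Q=2μC, V=0.33V), C2(2μF, Q=18μC, V=9.00V), C3(1μF, Q=0μC, V=0.00V), C4(1μF, Q=19μC, V=19.00V), C5(5μF, Q=13μC, V=2.60V)
Op 1: CLOSE 4-1: Q_total=21.00, C_total=7.00, V=3.00; Q4=3.00, Q1=18.00; dissipated=149.333
Op 2: CLOSE 4-3: Q_total=3.00, C_total=2.00, V=1.50; Q4=1.50, Q3=1.50; dissipated=2.250
Op 3: CLOSE 3-4: Q_total=3.00, C_total=2.00, V=1.50; Q3=1.50, Q4=1.50; dissipated=0.000
Op 4: GROUND 2: Q2=0; energy lost=81.000
Total dissipated: 232.583 μJ

Answer: 232.58 μJ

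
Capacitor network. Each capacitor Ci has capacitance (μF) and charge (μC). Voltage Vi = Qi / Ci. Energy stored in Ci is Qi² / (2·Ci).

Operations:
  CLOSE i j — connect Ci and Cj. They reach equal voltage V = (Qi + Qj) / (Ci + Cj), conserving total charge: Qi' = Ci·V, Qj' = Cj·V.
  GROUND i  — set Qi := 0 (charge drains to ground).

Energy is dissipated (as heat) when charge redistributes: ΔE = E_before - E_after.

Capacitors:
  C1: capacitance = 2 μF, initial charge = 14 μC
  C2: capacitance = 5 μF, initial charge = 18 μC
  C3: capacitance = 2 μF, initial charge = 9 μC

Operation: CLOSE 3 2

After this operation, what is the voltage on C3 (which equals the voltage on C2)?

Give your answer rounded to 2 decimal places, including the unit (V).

Initial: C1(2μF, Q=14μC, V=7.00V), C2(5μF, Q=18μC, V=3.60V), C3(2μF, Q=9μC, V=4.50V)
Op 1: CLOSE 3-2: Q_total=27.00, C_total=7.00, V=3.86; Q3=7.71, Q2=19.29; dissipated=0.579

Answer: 3.86 V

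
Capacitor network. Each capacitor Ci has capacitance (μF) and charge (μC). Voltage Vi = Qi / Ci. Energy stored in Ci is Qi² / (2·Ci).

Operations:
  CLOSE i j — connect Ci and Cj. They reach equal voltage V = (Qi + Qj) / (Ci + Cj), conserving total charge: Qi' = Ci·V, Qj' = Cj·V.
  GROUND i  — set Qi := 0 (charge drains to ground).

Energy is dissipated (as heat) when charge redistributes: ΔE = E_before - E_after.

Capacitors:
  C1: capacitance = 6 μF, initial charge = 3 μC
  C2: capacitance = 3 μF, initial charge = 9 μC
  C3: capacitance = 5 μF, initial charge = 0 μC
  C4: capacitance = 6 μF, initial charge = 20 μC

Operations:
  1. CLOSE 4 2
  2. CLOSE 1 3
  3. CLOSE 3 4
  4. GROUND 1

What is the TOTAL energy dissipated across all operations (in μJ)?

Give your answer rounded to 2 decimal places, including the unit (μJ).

Initial: C1(6μF, Q=3μC, V=0.50V), C2(3μF, Q=9μC, V=3.00V), C3(5μF, Q=0μC, V=0.00V), C4(6μF, Q=20μC, V=3.33V)
Op 1: CLOSE 4-2: Q_total=29.00, C_total=9.00, V=3.22; Q4=19.33, Q2=9.67; dissipated=0.111
Op 2: CLOSE 1-3: Q_total=3.00, C_total=11.00, V=0.27; Q1=1.64, Q3=1.36; dissipated=0.341
Op 3: CLOSE 3-4: Q_total=20.70, C_total=11.00, V=1.88; Q3=9.41, Q4=11.29; dissipated=11.863
Op 4: GROUND 1: Q1=0; energy lost=0.223
Total dissipated: 12.538 μJ

Answer: 12.54 μJ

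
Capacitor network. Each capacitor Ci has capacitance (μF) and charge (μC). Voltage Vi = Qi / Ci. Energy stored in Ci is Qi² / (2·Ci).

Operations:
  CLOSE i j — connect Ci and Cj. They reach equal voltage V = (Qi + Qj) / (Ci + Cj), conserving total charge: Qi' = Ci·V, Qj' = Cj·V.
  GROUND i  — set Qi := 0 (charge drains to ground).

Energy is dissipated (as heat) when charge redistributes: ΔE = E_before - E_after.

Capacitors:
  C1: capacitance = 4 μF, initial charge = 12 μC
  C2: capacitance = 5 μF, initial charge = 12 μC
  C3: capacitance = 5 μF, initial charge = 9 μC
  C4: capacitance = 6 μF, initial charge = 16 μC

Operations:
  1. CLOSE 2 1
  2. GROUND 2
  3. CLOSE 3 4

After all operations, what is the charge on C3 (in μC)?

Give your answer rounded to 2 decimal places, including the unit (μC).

Answer: 11.36 μC

Derivation:
Initial: C1(4μF, Q=12μC, V=3.00V), C2(5μF, Q=12μC, V=2.40V), C3(5μF, Q=9μC, V=1.80V), C4(6μF, Q=16μC, V=2.67V)
Op 1: CLOSE 2-1: Q_total=24.00, C_total=9.00, V=2.67; Q2=13.33, Q1=10.67; dissipated=0.400
Op 2: GROUND 2: Q2=0; energy lost=17.778
Op 3: CLOSE 3-4: Q_total=25.00, C_total=11.00, V=2.27; Q3=11.36, Q4=13.64; dissipated=1.024
Final charges: Q1=10.67, Q2=0.00, Q3=11.36, Q4=13.64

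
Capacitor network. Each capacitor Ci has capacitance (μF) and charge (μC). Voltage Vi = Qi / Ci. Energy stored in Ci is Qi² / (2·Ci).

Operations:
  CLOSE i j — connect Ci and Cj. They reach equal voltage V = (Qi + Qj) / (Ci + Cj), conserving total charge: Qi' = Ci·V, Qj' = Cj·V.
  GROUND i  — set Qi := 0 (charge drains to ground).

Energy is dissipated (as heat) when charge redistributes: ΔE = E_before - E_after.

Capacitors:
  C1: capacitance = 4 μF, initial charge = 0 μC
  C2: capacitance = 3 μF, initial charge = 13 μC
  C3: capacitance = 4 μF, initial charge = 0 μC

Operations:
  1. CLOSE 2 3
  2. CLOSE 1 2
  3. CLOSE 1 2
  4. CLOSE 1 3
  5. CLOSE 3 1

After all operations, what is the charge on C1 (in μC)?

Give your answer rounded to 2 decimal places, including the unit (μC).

Answer: 5.31 μC

Derivation:
Initial: C1(4μF, Q=0μC, V=0.00V), C2(3μF, Q=13μC, V=4.33V), C3(4μF, Q=0μC, V=0.00V)
Op 1: CLOSE 2-3: Q_total=13.00, C_total=7.00, V=1.86; Q2=5.57, Q3=7.43; dissipated=16.095
Op 2: CLOSE 1-2: Q_total=5.57, C_total=7.00, V=0.80; Q1=3.18, Q2=2.39; dissipated=2.956
Op 3: CLOSE 1-2: Q_total=5.57, C_total=7.00, V=0.80; Q1=3.18, Q2=2.39; dissipated=0.000
Op 4: CLOSE 1-3: Q_total=10.61, C_total=8.00, V=1.33; Q1=5.31, Q3=5.31; dissipated=1.126
Op 5: CLOSE 3-1: Q_total=10.61, C_total=8.00, V=1.33; Q3=5.31, Q1=5.31; dissipated=0.000
Final charges: Q1=5.31, Q2=2.39, Q3=5.31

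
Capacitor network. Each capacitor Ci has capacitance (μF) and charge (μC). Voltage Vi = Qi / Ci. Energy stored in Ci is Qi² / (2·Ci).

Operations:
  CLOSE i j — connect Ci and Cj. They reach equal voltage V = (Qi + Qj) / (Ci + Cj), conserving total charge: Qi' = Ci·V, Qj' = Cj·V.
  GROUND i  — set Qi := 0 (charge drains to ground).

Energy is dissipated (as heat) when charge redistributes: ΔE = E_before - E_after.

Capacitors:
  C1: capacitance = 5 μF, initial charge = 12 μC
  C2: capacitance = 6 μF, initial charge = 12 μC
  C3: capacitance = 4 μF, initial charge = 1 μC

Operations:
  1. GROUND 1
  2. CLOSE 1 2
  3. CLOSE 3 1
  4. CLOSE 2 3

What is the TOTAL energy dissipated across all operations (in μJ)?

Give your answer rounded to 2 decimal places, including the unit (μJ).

Initial: C1(5μF, Q=12μC, V=2.40V), C2(6μF, Q=12μC, V=2.00V), C3(4μF, Q=1μC, V=0.25V)
Op 1: GROUND 1: Q1=0; energy lost=14.400
Op 2: CLOSE 1-2: Q_total=12.00, C_total=11.00, V=1.09; Q1=5.45, Q2=6.55; dissipated=5.455
Op 3: CLOSE 3-1: Q_total=6.45, C_total=9.00, V=0.72; Q3=2.87, Q1=3.59; dissipated=0.786
Op 4: CLOSE 2-3: Q_total=9.41, C_total=10.00, V=0.94; Q2=5.65, Q3=3.77; dissipated=0.168
Total dissipated: 20.808 μJ

Answer: 20.81 μJ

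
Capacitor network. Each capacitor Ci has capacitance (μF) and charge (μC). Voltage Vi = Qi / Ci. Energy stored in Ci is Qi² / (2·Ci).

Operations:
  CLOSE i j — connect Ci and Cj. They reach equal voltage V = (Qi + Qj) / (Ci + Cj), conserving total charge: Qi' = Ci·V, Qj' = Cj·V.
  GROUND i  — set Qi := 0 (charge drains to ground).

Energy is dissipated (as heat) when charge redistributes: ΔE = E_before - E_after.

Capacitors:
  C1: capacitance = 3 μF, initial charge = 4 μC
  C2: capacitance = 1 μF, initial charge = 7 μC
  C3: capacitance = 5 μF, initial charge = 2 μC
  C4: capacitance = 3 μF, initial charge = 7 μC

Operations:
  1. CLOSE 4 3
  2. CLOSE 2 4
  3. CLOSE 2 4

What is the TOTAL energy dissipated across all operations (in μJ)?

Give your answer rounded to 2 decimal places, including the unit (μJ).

Answer: 16.45 μJ

Derivation:
Initial: C1(3μF, Q=4μC, V=1.33V), C2(1μF, Q=7μC, V=7.00V), C3(5μF, Q=2μC, V=0.40V), C4(3μF, Q=7μC, V=2.33V)
Op 1: CLOSE 4-3: Q_total=9.00, C_total=8.00, V=1.12; Q4=3.38, Q3=5.62; dissipated=3.504
Op 2: CLOSE 2-4: Q_total=10.38, C_total=4.00, V=2.59; Q2=2.59, Q4=7.78; dissipated=12.943
Op 3: CLOSE 2-4: Q_total=10.38, C_total=4.00, V=2.59; Q2=2.59, Q4=7.78; dissipated=0.000
Total dissipated: 16.448 μJ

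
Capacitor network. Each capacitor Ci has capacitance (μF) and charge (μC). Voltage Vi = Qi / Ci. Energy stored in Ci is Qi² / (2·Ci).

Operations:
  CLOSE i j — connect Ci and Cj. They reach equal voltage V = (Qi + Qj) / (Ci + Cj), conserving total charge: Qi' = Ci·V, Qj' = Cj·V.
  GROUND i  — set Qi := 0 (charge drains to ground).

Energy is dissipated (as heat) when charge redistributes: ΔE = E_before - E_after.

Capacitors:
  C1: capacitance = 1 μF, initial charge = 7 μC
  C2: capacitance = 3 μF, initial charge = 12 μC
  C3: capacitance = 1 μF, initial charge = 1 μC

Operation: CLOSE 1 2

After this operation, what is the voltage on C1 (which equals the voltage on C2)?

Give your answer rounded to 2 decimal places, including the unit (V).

Initial: C1(1μF, Q=7μC, V=7.00V), C2(3μF, Q=12μC, V=4.00V), C3(1μF, Q=1μC, V=1.00V)
Op 1: CLOSE 1-2: Q_total=19.00, C_total=4.00, V=4.75; Q1=4.75, Q2=14.25; dissipated=3.375

Answer: 4.75 V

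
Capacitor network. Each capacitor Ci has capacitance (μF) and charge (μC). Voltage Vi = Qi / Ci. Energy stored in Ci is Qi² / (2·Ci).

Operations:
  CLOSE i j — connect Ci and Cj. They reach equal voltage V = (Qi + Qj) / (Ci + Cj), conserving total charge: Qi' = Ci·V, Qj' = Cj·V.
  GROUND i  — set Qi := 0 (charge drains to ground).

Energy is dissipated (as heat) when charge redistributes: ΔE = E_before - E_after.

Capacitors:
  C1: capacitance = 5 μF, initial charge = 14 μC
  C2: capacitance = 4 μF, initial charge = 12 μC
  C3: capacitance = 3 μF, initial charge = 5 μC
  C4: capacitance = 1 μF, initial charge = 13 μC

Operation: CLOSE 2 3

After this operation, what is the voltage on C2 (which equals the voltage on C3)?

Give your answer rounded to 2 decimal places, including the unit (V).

Initial: C1(5μF, Q=14μC, V=2.80V), C2(4μF, Q=12μC, V=3.00V), C3(3μF, Q=5μC, V=1.67V), C4(1μF, Q=13μC, V=13.00V)
Op 1: CLOSE 2-3: Q_total=17.00, C_total=7.00, V=2.43; Q2=9.71, Q3=7.29; dissipated=1.524

Answer: 2.43 V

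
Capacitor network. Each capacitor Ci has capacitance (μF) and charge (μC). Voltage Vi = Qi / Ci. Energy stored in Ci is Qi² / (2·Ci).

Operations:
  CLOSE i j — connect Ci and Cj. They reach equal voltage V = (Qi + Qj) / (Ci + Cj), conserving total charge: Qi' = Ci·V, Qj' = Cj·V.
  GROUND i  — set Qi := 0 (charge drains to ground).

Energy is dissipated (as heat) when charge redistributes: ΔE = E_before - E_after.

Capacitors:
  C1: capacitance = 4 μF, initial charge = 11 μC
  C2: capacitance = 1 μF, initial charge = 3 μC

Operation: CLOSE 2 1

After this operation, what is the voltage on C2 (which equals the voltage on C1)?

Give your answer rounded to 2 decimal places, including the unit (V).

Initial: C1(4μF, Q=11μC, V=2.75V), C2(1μF, Q=3μC, V=3.00V)
Op 1: CLOSE 2-1: Q_total=14.00, C_total=5.00, V=2.80; Q2=2.80, Q1=11.20; dissipated=0.025

Answer: 2.80 V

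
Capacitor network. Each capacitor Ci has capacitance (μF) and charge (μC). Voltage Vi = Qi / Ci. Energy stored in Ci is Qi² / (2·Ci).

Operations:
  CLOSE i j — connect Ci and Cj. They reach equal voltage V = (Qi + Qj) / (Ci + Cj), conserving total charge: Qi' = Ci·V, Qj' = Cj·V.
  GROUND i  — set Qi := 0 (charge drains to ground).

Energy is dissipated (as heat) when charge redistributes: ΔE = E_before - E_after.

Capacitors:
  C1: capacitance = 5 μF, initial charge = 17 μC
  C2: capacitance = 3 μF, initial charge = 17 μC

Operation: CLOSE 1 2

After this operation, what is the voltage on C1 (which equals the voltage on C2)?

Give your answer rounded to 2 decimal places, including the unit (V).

Answer: 4.25 V

Derivation:
Initial: C1(5μF, Q=17μC, V=3.40V), C2(3μF, Q=17μC, V=5.67V)
Op 1: CLOSE 1-2: Q_total=34.00, C_total=8.00, V=4.25; Q1=21.25, Q2=12.75; dissipated=4.817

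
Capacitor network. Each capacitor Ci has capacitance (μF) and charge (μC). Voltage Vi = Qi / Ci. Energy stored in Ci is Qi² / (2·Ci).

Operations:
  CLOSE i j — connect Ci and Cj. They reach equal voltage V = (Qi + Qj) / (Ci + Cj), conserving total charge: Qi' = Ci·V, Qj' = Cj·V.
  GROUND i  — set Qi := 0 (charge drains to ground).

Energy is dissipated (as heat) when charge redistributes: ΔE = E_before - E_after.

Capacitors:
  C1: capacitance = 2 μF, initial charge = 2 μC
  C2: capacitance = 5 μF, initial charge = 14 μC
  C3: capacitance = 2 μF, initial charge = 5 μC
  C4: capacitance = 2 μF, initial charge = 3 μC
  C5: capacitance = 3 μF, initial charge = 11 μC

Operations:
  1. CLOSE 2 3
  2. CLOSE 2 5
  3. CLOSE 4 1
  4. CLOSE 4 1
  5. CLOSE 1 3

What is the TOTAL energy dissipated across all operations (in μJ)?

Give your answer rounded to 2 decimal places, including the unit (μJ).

Initial: C1(2μF, Q=2μC, V=1.00V), C2(5μF, Q=14μC, V=2.80V), C3(2μF, Q=5μC, V=2.50V), C4(2μF, Q=3μC, V=1.50V), C5(3μF, Q=11μC, V=3.67V)
Op 1: CLOSE 2-3: Q_total=19.00, C_total=7.00, V=2.71; Q2=13.57, Q3=5.43; dissipated=0.064
Op 2: CLOSE 2-5: Q_total=24.57, C_total=8.00, V=3.07; Q2=15.36, Q5=9.21; dissipated=0.850
Op 3: CLOSE 4-1: Q_total=5.00, C_total=4.00, V=1.25; Q4=2.50, Q1=2.50; dissipated=0.125
Op 4: CLOSE 4-1: Q_total=5.00, C_total=4.00, V=1.25; Q4=2.50, Q1=2.50; dissipated=0.000
Op 5: CLOSE 1-3: Q_total=7.93, C_total=4.00, V=1.98; Q1=3.96, Q3=3.96; dissipated=1.072
Total dissipated: 2.112 μJ

Answer: 2.11 μJ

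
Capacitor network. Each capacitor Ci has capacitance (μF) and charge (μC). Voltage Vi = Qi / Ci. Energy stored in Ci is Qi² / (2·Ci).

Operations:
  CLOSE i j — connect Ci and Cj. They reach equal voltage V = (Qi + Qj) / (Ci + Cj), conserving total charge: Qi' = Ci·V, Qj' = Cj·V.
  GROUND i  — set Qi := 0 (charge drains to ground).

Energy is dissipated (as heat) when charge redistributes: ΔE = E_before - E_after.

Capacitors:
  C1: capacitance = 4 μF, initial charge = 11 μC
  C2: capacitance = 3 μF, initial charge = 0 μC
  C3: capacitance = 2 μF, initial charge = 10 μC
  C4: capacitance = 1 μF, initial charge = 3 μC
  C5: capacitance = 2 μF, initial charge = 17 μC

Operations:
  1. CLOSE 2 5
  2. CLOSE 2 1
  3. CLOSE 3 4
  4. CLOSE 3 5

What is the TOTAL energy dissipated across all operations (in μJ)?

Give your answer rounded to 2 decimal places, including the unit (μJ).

Answer: 45.48 μJ

Derivation:
Initial: C1(4μF, Q=11μC, V=2.75V), C2(3μF, Q=0μC, V=0.00V), C3(2μF, Q=10μC, V=5.00V), C4(1μF, Q=3μC, V=3.00V), C5(2μF, Q=17μC, V=8.50V)
Op 1: CLOSE 2-5: Q_total=17.00, C_total=5.00, V=3.40; Q2=10.20, Q5=6.80; dissipated=43.350
Op 2: CLOSE 2-1: Q_total=21.20, C_total=7.00, V=3.03; Q2=9.09, Q1=12.11; dissipated=0.362
Op 3: CLOSE 3-4: Q_total=13.00, C_total=3.00, V=4.33; Q3=8.67, Q4=4.33; dissipated=1.333
Op 4: CLOSE 3-5: Q_total=15.47, C_total=4.00, V=3.87; Q3=7.73, Q5=7.73; dissipated=0.436
Total dissipated: 45.481 μJ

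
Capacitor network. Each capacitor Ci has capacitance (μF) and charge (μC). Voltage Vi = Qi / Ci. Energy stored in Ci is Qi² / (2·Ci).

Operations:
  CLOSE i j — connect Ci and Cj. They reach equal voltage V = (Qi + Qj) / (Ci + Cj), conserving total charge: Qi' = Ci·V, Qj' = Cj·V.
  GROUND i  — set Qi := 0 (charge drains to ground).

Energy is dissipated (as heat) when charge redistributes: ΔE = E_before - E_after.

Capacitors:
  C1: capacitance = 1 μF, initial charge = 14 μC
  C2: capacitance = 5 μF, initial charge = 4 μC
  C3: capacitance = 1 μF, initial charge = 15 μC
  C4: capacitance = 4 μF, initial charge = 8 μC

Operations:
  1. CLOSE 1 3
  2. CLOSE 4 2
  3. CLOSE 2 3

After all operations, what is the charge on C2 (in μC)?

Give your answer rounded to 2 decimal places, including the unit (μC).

Answer: 17.64 μC

Derivation:
Initial: C1(1μF, Q=14μC, V=14.00V), C2(5μF, Q=4μC, V=0.80V), C3(1μF, Q=15μC, V=15.00V), C4(4μF, Q=8μC, V=2.00V)
Op 1: CLOSE 1-3: Q_total=29.00, C_total=2.00, V=14.50; Q1=14.50, Q3=14.50; dissipated=0.250
Op 2: CLOSE 4-2: Q_total=12.00, C_total=9.00, V=1.33; Q4=5.33, Q2=6.67; dissipated=1.600
Op 3: CLOSE 2-3: Q_total=21.17, C_total=6.00, V=3.53; Q2=17.64, Q3=3.53; dissipated=72.234
Final charges: Q1=14.50, Q2=17.64, Q3=3.53, Q4=5.33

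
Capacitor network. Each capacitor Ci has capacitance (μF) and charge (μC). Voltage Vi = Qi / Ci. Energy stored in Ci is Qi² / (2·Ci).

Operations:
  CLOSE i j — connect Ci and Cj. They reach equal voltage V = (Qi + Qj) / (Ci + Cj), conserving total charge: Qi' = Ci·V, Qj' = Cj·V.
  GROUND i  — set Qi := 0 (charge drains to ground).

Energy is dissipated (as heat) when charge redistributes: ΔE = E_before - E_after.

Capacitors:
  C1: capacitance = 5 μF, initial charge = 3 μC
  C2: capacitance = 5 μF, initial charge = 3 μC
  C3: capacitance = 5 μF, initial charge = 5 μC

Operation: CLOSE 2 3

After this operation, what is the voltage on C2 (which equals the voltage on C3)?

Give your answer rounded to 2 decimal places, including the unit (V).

Answer: 0.80 V

Derivation:
Initial: C1(5μF, Q=3μC, V=0.60V), C2(5μF, Q=3μC, V=0.60V), C3(5μF, Q=5μC, V=1.00V)
Op 1: CLOSE 2-3: Q_total=8.00, C_total=10.00, V=0.80; Q2=4.00, Q3=4.00; dissipated=0.200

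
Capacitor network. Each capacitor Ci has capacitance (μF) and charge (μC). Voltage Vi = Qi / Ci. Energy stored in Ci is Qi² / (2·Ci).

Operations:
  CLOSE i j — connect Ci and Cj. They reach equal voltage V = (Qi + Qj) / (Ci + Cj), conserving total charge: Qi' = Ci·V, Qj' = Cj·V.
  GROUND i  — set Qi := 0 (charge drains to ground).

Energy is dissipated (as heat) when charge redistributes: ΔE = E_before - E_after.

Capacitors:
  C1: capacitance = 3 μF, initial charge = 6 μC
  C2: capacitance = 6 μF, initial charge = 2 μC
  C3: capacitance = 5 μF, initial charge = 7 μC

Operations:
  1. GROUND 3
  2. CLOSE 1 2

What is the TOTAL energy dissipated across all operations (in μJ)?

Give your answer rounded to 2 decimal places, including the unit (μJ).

Answer: 7.68 μJ

Derivation:
Initial: C1(3μF, Q=6μC, V=2.00V), C2(6μF, Q=2μC, V=0.33V), C3(5μF, Q=7μC, V=1.40V)
Op 1: GROUND 3: Q3=0; energy lost=4.900
Op 2: CLOSE 1-2: Q_total=8.00, C_total=9.00, V=0.89; Q1=2.67, Q2=5.33; dissipated=2.778
Total dissipated: 7.678 μJ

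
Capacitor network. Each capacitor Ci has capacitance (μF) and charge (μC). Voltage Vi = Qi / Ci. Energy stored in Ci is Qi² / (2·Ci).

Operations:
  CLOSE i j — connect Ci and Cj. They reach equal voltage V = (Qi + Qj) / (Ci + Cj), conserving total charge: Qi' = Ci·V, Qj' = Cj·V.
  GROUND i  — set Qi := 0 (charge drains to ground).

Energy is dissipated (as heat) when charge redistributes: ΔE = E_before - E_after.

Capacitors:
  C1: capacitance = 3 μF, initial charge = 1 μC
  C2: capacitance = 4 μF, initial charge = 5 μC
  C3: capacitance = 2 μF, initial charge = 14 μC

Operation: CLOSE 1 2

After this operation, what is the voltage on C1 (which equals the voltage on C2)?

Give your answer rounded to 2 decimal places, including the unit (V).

Answer: 0.86 V

Derivation:
Initial: C1(3μF, Q=1μC, V=0.33V), C2(4μF, Q=5μC, V=1.25V), C3(2μF, Q=14μC, V=7.00V)
Op 1: CLOSE 1-2: Q_total=6.00, C_total=7.00, V=0.86; Q1=2.57, Q2=3.43; dissipated=0.720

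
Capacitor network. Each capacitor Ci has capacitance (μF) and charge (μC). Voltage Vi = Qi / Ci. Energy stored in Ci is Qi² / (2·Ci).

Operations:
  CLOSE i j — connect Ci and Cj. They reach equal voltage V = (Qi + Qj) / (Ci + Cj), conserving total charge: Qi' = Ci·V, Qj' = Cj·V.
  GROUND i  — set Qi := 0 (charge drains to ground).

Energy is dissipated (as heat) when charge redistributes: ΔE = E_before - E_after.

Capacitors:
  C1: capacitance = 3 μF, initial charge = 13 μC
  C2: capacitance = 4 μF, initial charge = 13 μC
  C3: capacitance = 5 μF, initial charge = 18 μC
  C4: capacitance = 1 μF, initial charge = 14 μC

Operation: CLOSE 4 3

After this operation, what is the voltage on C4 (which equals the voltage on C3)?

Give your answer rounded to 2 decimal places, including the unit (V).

Answer: 5.33 V

Derivation:
Initial: C1(3μF, Q=13μC, V=4.33V), C2(4μF, Q=13μC, V=3.25V), C3(5μF, Q=18μC, V=3.60V), C4(1μF, Q=14μC, V=14.00V)
Op 1: CLOSE 4-3: Q_total=32.00, C_total=6.00, V=5.33; Q4=5.33, Q3=26.67; dissipated=45.067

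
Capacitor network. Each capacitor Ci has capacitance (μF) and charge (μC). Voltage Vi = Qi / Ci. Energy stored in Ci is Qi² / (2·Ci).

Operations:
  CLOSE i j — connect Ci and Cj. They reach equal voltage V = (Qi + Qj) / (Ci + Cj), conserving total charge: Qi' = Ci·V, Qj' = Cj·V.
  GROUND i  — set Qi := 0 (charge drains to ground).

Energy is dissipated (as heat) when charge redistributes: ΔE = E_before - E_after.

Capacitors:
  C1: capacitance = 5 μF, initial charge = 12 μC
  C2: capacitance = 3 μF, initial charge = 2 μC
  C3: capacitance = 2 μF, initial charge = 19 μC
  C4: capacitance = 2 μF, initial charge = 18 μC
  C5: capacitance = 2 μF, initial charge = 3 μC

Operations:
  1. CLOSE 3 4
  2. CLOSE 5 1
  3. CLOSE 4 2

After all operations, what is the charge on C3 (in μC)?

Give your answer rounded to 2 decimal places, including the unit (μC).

Answer: 18.50 μC

Derivation:
Initial: C1(5μF, Q=12μC, V=2.40V), C2(3μF, Q=2μC, V=0.67V), C3(2μF, Q=19μC, V=9.50V), C4(2μF, Q=18μC, V=9.00V), C5(2μF, Q=3μC, V=1.50V)
Op 1: CLOSE 3-4: Q_total=37.00, C_total=4.00, V=9.25; Q3=18.50, Q4=18.50; dissipated=0.125
Op 2: CLOSE 5-1: Q_total=15.00, C_total=7.00, V=2.14; Q5=4.29, Q1=10.71; dissipated=0.579
Op 3: CLOSE 4-2: Q_total=20.50, C_total=5.00, V=4.10; Q4=8.20, Q2=12.30; dissipated=44.204
Final charges: Q1=10.71, Q2=12.30, Q3=18.50, Q4=8.20, Q5=4.29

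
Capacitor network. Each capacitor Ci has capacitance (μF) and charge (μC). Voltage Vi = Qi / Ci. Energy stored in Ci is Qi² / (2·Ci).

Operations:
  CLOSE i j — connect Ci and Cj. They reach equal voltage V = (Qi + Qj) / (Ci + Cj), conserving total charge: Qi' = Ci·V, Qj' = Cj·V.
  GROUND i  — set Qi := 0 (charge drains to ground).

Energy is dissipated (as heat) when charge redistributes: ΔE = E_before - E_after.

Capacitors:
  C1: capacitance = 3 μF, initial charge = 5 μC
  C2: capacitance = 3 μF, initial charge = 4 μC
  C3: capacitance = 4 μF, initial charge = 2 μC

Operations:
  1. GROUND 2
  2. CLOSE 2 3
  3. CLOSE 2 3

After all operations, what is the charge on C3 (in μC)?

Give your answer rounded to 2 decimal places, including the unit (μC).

Answer: 1.14 μC

Derivation:
Initial: C1(3μF, Q=5μC, V=1.67V), C2(3μF, Q=4μC, V=1.33V), C3(4μF, Q=2μC, V=0.50V)
Op 1: GROUND 2: Q2=0; energy lost=2.667
Op 2: CLOSE 2-3: Q_total=2.00, C_total=7.00, V=0.29; Q2=0.86, Q3=1.14; dissipated=0.214
Op 3: CLOSE 2-3: Q_total=2.00, C_total=7.00, V=0.29; Q2=0.86, Q3=1.14; dissipated=0.000
Final charges: Q1=5.00, Q2=0.86, Q3=1.14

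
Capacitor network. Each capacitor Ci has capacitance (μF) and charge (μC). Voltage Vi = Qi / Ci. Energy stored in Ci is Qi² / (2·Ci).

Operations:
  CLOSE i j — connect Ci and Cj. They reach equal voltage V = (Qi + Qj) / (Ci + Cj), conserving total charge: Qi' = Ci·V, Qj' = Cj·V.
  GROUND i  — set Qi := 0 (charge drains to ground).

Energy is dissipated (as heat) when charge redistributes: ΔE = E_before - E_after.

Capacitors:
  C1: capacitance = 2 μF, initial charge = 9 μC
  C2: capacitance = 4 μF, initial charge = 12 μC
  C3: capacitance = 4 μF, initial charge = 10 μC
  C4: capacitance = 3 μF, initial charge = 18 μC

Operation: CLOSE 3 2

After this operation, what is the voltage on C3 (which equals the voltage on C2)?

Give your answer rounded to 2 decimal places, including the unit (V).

Initial: C1(2μF, Q=9μC, V=4.50V), C2(4μF, Q=12μC, V=3.00V), C3(4μF, Q=10μC, V=2.50V), C4(3μF, Q=18μC, V=6.00V)
Op 1: CLOSE 3-2: Q_total=22.00, C_total=8.00, V=2.75; Q3=11.00, Q2=11.00; dissipated=0.250

Answer: 2.75 V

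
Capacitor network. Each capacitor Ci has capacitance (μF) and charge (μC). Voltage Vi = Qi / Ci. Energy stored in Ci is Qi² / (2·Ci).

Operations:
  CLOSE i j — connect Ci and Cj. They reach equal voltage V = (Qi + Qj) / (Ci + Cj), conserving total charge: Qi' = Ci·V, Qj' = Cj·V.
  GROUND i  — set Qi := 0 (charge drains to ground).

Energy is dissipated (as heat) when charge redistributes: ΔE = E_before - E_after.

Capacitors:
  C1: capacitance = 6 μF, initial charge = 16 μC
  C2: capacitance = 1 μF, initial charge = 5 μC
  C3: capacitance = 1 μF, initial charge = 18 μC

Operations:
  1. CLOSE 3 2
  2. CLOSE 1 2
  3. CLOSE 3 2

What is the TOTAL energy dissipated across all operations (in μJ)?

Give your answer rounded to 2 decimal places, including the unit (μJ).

Initial: C1(6μF, Q=16μC, V=2.67V), C2(1μF, Q=5μC, V=5.00V), C3(1μF, Q=18μC, V=18.00V)
Op 1: CLOSE 3-2: Q_total=23.00, C_total=2.00, V=11.50; Q3=11.50, Q2=11.50; dissipated=42.250
Op 2: CLOSE 1-2: Q_total=27.50, C_total=7.00, V=3.93; Q1=23.57, Q2=3.93; dissipated=33.440
Op 3: CLOSE 3-2: Q_total=15.43, C_total=2.00, V=7.71; Q3=7.71, Q2=7.71; dissipated=14.332
Total dissipated: 90.022 μJ

Answer: 90.02 μJ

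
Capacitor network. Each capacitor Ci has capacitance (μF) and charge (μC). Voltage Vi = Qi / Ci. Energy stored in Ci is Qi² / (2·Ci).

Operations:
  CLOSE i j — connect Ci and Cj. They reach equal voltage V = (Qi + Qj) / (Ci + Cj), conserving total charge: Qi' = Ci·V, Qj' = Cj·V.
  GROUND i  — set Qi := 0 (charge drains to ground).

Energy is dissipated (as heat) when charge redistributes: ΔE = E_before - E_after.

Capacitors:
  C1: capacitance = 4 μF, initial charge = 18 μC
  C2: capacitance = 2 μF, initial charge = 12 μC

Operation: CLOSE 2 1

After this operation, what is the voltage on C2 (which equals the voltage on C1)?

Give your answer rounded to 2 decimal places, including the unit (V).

Answer: 5.00 V

Derivation:
Initial: C1(4μF, Q=18μC, V=4.50V), C2(2μF, Q=12μC, V=6.00V)
Op 1: CLOSE 2-1: Q_total=30.00, C_total=6.00, V=5.00; Q2=10.00, Q1=20.00; dissipated=1.500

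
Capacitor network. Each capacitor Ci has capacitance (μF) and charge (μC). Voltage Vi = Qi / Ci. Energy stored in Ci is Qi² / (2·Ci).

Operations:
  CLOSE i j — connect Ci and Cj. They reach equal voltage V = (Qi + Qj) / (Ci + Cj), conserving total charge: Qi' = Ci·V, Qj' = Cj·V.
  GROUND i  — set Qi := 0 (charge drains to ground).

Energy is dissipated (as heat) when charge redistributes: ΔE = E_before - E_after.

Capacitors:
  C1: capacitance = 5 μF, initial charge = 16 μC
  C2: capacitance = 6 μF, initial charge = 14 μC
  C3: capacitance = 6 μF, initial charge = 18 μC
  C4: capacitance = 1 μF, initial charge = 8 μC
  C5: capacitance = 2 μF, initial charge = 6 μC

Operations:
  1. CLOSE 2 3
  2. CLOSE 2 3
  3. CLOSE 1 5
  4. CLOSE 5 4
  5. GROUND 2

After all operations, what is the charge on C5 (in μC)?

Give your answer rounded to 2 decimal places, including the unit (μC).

Answer: 9.52 μC

Derivation:
Initial: C1(5μF, Q=16μC, V=3.20V), C2(6μF, Q=14μC, V=2.33V), C3(6μF, Q=18μC, V=3.00V), C4(1μF, Q=8μC, V=8.00V), C5(2μF, Q=6μC, V=3.00V)
Op 1: CLOSE 2-3: Q_total=32.00, C_total=12.00, V=2.67; Q2=16.00, Q3=16.00; dissipated=0.667
Op 2: CLOSE 2-3: Q_total=32.00, C_total=12.00, V=2.67; Q2=16.00, Q3=16.00; dissipated=0.000
Op 3: CLOSE 1-5: Q_total=22.00, C_total=7.00, V=3.14; Q1=15.71, Q5=6.29; dissipated=0.029
Op 4: CLOSE 5-4: Q_total=14.29, C_total=3.00, V=4.76; Q5=9.52, Q4=4.76; dissipated=7.864
Op 5: GROUND 2: Q2=0; energy lost=21.333
Final charges: Q1=15.71, Q2=0.00, Q3=16.00, Q4=4.76, Q5=9.52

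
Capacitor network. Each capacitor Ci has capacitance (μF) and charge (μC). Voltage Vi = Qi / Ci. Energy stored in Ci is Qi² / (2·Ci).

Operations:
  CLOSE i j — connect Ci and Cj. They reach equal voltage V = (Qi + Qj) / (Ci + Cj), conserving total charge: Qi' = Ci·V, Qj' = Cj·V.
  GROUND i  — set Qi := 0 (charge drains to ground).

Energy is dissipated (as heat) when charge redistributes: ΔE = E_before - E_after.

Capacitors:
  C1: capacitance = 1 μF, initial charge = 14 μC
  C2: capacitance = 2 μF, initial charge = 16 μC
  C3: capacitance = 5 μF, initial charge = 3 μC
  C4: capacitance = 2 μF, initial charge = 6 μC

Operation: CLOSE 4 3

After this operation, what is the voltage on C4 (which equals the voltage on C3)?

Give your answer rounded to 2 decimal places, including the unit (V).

Answer: 1.29 V

Derivation:
Initial: C1(1μF, Q=14μC, V=14.00V), C2(2μF, Q=16μC, V=8.00V), C3(5μF, Q=3μC, V=0.60V), C4(2μF, Q=6μC, V=3.00V)
Op 1: CLOSE 4-3: Q_total=9.00, C_total=7.00, V=1.29; Q4=2.57, Q3=6.43; dissipated=4.114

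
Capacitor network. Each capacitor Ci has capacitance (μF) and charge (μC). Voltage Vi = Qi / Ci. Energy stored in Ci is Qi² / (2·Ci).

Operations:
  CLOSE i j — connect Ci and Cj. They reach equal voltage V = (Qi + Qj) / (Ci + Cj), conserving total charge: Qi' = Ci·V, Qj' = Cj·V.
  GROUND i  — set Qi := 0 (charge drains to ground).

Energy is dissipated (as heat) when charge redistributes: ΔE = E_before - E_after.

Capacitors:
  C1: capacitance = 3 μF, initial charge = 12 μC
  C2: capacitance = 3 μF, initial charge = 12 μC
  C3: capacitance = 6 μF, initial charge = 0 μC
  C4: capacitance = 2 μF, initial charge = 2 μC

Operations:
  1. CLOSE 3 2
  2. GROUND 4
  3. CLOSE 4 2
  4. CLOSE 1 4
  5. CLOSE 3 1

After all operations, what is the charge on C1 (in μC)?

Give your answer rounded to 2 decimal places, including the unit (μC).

Answer: 5.39 μC

Derivation:
Initial: C1(3μF, Q=12μC, V=4.00V), C2(3μF, Q=12μC, V=4.00V), C3(6μF, Q=0μC, V=0.00V), C4(2μF, Q=2μC, V=1.00V)
Op 1: CLOSE 3-2: Q_total=12.00, C_total=9.00, V=1.33; Q3=8.00, Q2=4.00; dissipated=16.000
Op 2: GROUND 4: Q4=0; energy lost=1.000
Op 3: CLOSE 4-2: Q_total=4.00, C_total=5.00, V=0.80; Q4=1.60, Q2=2.40; dissipated=1.067
Op 4: CLOSE 1-4: Q_total=13.60, C_total=5.00, V=2.72; Q1=8.16, Q4=5.44; dissipated=6.144
Op 5: CLOSE 3-1: Q_total=16.16, C_total=9.00, V=1.80; Q3=10.77, Q1=5.39; dissipated=1.923
Final charges: Q1=5.39, Q2=2.40, Q3=10.77, Q4=5.44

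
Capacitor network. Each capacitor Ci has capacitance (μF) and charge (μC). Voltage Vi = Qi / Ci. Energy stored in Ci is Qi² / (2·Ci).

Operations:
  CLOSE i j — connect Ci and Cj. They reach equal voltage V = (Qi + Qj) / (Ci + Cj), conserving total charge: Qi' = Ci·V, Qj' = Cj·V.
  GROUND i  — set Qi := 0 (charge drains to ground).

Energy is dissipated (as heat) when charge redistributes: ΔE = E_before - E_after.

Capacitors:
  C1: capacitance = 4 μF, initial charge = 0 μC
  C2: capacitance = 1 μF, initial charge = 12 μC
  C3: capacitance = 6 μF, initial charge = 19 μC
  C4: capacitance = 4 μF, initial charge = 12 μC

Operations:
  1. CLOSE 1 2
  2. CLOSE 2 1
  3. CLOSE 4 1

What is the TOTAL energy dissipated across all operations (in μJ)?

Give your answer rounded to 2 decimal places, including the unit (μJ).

Answer: 57.96 μJ

Derivation:
Initial: C1(4μF, Q=0μC, V=0.00V), C2(1μF, Q=12μC, V=12.00V), C3(6μF, Q=19μC, V=3.17V), C4(4μF, Q=12μC, V=3.00V)
Op 1: CLOSE 1-2: Q_total=12.00, C_total=5.00, V=2.40; Q1=9.60, Q2=2.40; dissipated=57.600
Op 2: CLOSE 2-1: Q_total=12.00, C_total=5.00, V=2.40; Q2=2.40, Q1=9.60; dissipated=0.000
Op 3: CLOSE 4-1: Q_total=21.60, C_total=8.00, V=2.70; Q4=10.80, Q1=10.80; dissipated=0.360
Total dissipated: 57.960 μJ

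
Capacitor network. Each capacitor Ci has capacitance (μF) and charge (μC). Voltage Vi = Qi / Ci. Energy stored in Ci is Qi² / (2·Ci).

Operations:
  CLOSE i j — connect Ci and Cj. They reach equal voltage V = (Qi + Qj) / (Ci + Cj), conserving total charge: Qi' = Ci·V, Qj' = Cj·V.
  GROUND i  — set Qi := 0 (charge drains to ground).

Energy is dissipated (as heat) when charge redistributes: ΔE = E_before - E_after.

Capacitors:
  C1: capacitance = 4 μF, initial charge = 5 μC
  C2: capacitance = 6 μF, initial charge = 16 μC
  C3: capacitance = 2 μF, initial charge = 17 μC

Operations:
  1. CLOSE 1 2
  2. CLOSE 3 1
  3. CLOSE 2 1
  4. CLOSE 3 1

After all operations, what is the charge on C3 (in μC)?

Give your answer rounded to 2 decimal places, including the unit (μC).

Initial: C1(4μF, Q=5μC, V=1.25V), C2(6μF, Q=16μC, V=2.67V), C3(2μF, Q=17μC, V=8.50V)
Op 1: CLOSE 1-2: Q_total=21.00, C_total=10.00, V=2.10; Q1=8.40, Q2=12.60; dissipated=2.408
Op 2: CLOSE 3-1: Q_total=25.40, C_total=6.00, V=4.23; Q3=8.47, Q1=16.93; dissipated=27.307
Op 3: CLOSE 2-1: Q_total=29.53, C_total=10.00, V=2.95; Q2=17.72, Q1=11.81; dissipated=5.461
Op 4: CLOSE 3-1: Q_total=20.28, C_total=6.00, V=3.38; Q3=6.76, Q1=13.52; dissipated=1.092
Final charges: Q1=13.52, Q2=17.72, Q3=6.76

Answer: 6.76 μC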